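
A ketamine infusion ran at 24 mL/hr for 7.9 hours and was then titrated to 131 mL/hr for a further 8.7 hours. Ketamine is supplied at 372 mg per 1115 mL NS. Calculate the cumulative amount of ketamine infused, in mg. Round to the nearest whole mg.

443 mg

Concentration = 372 mg ÷ 1115 mL = 0.3336323 mg/mL
Stage 1: 24 mL/hr × 7.9 hr = 189.6 mL → 189.6 mL × 0.3336323 mg/mL = 63.25668 mg
Stage 2: 131 mL/hr × 8.7 hr = 1139.7 mL → 1139.7 mL × 0.3336323 mg/mL = 380.2407 mg
Total = 63.25668 + 380.2407 = 443.4974 mg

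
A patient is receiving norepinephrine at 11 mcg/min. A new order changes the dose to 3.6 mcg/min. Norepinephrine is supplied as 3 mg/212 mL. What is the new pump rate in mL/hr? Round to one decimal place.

15.3 mL/hr

3.6 mcg/min × 60 min/hr = 216 mcg/hr
Concentration = 3 mg ÷ 212 mL = 0.01415094 mg/mL = 14.15094 mcg/mL
Rate = 216 mcg/hr ÷ 14.15094 mcg/mL = 15.264 mL/hr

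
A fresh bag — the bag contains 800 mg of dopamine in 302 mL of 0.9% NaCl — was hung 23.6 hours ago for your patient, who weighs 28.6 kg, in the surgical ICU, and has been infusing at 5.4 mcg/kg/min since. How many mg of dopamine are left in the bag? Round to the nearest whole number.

581 mg

Dose = 5.4 mcg/kg/min × 28.6 kg = 154.44 mcg/min
154.44 mcg/min × 60 min/hr = 9266.4 mcg/hr
Concentration = 800 mg ÷ 302 mL = 2.649007 mg/mL = 2649.007 mcg/mL
Rate = 9266.4 mcg/hr ÷ 2649.007 mcg/mL = 3.498066 mL/hr
Volume infused = 3.498066 mL/hr × 23.6 hr = 82.55436 mL
Volume remaining = 302 − 82.55436 = 219.4456 mL
Drug remaining = 219.4456 mL × 2649.007 mcg/mL = 581313 mcg = 581.313 mg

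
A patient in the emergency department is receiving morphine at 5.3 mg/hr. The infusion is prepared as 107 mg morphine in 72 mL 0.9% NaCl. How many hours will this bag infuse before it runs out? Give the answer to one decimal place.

20.2 hours

Concentration = 107 mg ÷ 72 mL = 1.486111 mg/mL
Rate = 5.3 mg/hr ÷ 1.486111 mg/mL = 3.566355 mL/hr
Duration = 72 mL ÷ 3.566355 mL/hr = 20.18868 hr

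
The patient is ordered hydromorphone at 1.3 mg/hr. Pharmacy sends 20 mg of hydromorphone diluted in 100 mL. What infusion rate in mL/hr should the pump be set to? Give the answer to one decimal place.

Concentration = 20 mg ÷ 100 mL = 0.2 mg/mL
Rate = 1.3 mg/hr ÷ 0.2 mg/mL = 6.5 mL/hr

6.5 mL/hr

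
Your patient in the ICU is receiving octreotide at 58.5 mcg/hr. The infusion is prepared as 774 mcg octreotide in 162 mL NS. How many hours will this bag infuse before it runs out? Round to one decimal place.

Concentration = 774 mcg ÷ 162 mL = 4.777778 mcg/mL
Rate = 58.5 mcg/hr ÷ 4.777778 mcg/mL = 12.24419 mL/hr
Duration = 162 mL ÷ 12.24419 mL/hr = 13.23077 hr

13.2 hours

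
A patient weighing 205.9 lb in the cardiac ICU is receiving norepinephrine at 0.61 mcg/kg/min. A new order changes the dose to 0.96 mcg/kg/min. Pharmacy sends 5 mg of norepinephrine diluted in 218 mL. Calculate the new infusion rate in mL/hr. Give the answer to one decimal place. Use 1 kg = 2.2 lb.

235.0 mL/hr

Weight = 205.9 lb ÷ 2.2 lb/kg = 93.59091 kg
Dose = 0.96 mcg/kg/min × 93.59091 kg = 89.84727 mcg/min
89.84727 mcg/min × 60 min/hr = 5390.836 mcg/hr
Concentration = 5 mg ÷ 218 mL = 0.02293578 mg/mL = 22.93578 mcg/mL
Rate = 5390.836 mcg/hr ÷ 22.93578 mcg/mL = 235.0405 mL/hr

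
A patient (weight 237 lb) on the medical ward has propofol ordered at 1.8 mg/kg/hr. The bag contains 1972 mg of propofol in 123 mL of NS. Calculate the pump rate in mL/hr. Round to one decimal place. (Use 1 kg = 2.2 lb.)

12.1 mL/hr

Weight = 237 lb ÷ 2.2 lb/kg = 107.7273 kg
Dose = 1.8 mg/kg/hr × 107.7273 kg = 193.9091 mg/hr
Concentration = 1972 mg ÷ 123 mL = 16.03252 mg/mL
Rate = 193.9091 mg/hr ÷ 16.03252 mg/mL = 12.09474 mL/hr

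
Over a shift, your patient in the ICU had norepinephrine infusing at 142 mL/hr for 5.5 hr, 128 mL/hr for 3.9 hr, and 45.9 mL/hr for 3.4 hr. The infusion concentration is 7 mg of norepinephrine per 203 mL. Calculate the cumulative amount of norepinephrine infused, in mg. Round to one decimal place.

Concentration = 7 mg ÷ 203 mL = 0.03448276 mg/mL
Stage 1: 142 mL/hr × 5.5 hr = 781 mL → 781 mL × 0.03448276 mg/mL = 26.93103 mg
Stage 2: 128 mL/hr × 3.9 hr = 499.2 mL → 499.2 mL × 0.03448276 mg/mL = 17.21379 mg
Stage 3: 45.9 mL/hr × 3.4 hr = 156.06 mL → 156.06 mL × 0.03448276 mg/mL = 5.381379 mg
Total = 26.93103 + 17.21379 + 5.381379 = 49.52621 mg

49.5 mg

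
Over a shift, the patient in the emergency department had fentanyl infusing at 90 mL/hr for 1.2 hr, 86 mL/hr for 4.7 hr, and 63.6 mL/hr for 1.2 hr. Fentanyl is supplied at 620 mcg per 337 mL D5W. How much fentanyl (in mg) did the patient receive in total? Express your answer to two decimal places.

Concentration = 620 mcg ÷ 337 mL = 1.839763 mcg/mL
Stage 1: 90 mL/hr × 1.2 hr = 108 mL → 108 mL × 1.839763 mcg/mL = 198.6944 mcg
Stage 2: 86 mL/hr × 4.7 hr = 404.2 mL → 404.2 mL × 1.839763 mcg/mL = 743.632 mcg
Stage 3: 63.6 mL/hr × 1.2 hr = 76.32 mL → 76.32 mL × 1.839763 mcg/mL = 140.4107 mcg
Total = 198.6944 + 743.632 + 140.4107 = 1082.737 mcg = 1.082737 mg

1.08 mg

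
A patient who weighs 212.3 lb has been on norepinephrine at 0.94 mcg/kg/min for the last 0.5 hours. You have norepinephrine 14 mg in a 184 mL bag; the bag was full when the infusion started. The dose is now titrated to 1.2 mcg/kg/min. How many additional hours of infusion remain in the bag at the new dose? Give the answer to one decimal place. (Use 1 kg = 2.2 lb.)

Initial rate:
Weight = 212.3 lb ÷ 2.2 lb/kg = 96.5 kg
Dose = 0.94 mcg/kg/min × 96.5 kg = 90.71 mcg/min
90.71 mcg/min × 60 min/hr = 5442.6 mcg/hr
Concentration = 14 mg ÷ 184 mL = 0.07608696 mg/mL = 76.08696 mcg/mL
Rate = 5442.6 mcg/hr ÷ 76.08696 mcg/mL = 71.53131 mL/hr
Volume infused so far = 71.53131 mL/hr × 0.5 hr = 35.76566 mL
Volume remaining = 184 − 35.76566 = 148.2343 mL
New rate:
Dose = 1.2 mcg/kg/min × 96.5 kg = 115.8 mcg/min
115.8 mcg/min × 60 min/hr = 6948 mcg/hr
Rate = 6948 mcg/hr ÷ 76.08696 mcg/mL = 91.31657 mL/hr
Time remaining = 148.2343 mL ÷ 91.31657 mL/hr = 1.623302 hr

1.6 hours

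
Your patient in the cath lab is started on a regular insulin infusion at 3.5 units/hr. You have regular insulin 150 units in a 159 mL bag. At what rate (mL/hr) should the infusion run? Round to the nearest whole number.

4 mL/hr

Concentration = 150 units ÷ 159 mL = 0.9433962 units/mL
Rate = 3.5 units/hr ÷ 0.9433962 units/mL = 3.71 mL/hr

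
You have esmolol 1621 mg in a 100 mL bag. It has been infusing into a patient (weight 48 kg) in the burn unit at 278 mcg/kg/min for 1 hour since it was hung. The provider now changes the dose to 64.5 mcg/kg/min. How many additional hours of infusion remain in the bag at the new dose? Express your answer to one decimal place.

Initial rate:
Dose = 278 mcg/kg/min × 48 kg = 13344 mcg/min
13344 mcg/min × 60 min/hr = 800640 mcg/hr
Concentration = 1621 mg ÷ 100 mL = 16.21 mg/mL = 16210 mcg/mL
Rate = 800640 mcg/hr ÷ 16210 mcg/mL = 49.39173 mL/hr
Volume infused so far = 49.39173 mL/hr × 1 hr = 49.39173 mL
Volume remaining = 100 − 49.39173 = 50.60827 mL
New rate:
Dose = 64.5 mcg/kg/min × 48 kg = 3096 mcg/min
3096 mcg/min × 60 min/hr = 185760 mcg/hr
Rate = 185760 mcg/hr ÷ 16210 mcg/mL = 11.45959 mL/hr
Time remaining = 50.60827 mL ÷ 11.45959 mL/hr = 4.416236 hr

4.4 hours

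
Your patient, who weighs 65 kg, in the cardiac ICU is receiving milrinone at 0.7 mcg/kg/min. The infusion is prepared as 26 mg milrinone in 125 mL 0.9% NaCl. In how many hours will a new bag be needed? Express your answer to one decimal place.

9.5 hours

Dose = 0.7 mcg/kg/min × 65 kg = 45.5 mcg/min
45.5 mcg/min × 60 min/hr = 2730 mcg/hr
Concentration = 26 mg ÷ 125 mL = 0.208 mg/mL = 208 mcg/mL
Rate = 2730 mcg/hr ÷ 208 mcg/mL = 13.125 mL/hr
Duration = 125 mL ÷ 13.125 mL/hr = 9.52381 hr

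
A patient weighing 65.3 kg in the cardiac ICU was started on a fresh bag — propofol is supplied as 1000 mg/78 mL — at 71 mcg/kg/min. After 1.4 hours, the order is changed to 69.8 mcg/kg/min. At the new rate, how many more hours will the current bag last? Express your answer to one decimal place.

Initial rate:
Dose = 71 mcg/kg/min × 65.3 kg = 4636.3 mcg/min
4636.3 mcg/min × 60 min/hr = 278178 mcg/hr
Concentration = 1000 mg ÷ 78 mL = 12.82051 mg/mL = 12820.51 mcg/mL
Rate = 278178 mcg/hr ÷ 12820.51 mcg/mL = 21.69788 mL/hr
Volume infused so far = 21.69788 mL/hr × 1.4 hr = 30.37704 mL
Volume remaining = 78 − 30.37704 = 47.62296 mL
New rate:
Dose = 69.8 mcg/kg/min × 65.3 kg = 4557.94 mcg/min
4557.94 mcg/min × 60 min/hr = 273476.4 mcg/hr
Rate = 273476.4 mcg/hr ÷ 12820.51 mcg/mL = 21.33116 mL/hr
Time remaining = 47.62296 mL ÷ 21.33116 mL/hr = 2.232554 hr

2.2 hours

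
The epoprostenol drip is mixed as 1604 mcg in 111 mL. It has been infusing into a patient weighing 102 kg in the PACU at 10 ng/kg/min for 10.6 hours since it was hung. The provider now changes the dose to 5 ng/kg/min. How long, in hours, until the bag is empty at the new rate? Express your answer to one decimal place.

Initial rate:
Dose = 10 ng/kg/min × 102 kg = 1020 ng/min
1020 ng/min × 60 min/hr = 61200 ng/hr
Concentration = 1604 mcg ÷ 111 mL = 14.45045 mcg/mL = 14450.45 ng/mL
Rate = 61200 ng/hr ÷ 14450.45 ng/mL = 4.235162 mL/hr
Volume infused so far = 4.235162 mL/hr × 10.6 hr = 44.89272 mL
Volume remaining = 111 − 44.89272 = 66.10728 mL
New rate:
Dose = 5 ng/kg/min × 102 kg = 510 ng/min
510 ng/min × 60 min/hr = 30600 ng/hr
Rate = 30600 ng/hr ÷ 14450.45 ng/mL = 2.117581 mL/hr
Time remaining = 66.10728 mL ÷ 2.117581 mL/hr = 31.2183 hr

31.2 hours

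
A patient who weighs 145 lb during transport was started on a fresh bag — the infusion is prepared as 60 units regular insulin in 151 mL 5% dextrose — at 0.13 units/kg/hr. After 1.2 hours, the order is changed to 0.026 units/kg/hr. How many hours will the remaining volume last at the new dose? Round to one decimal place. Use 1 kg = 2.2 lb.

29.0 hours

Initial rate:
Weight = 145 lb ÷ 2.2 lb/kg = 65.90909 kg
Dose = 0.13 units/kg/hr × 65.90909 kg = 8.568182 units/hr
Concentration = 60 units ÷ 151 mL = 0.397351 units/mL
Rate = 8.568182 units/hr ÷ 0.397351 units/mL = 21.56326 mL/hr
Volume infused so far = 21.56326 mL/hr × 1.2 hr = 25.87591 mL
Volume remaining = 151 − 25.87591 = 125.1241 mL
New rate:
Dose = 0.026 units/kg/hr × 65.90909 kg = 1.713636 units/hr
Rate = 1.713636 units/hr ÷ 0.397351 units/mL = 4.312652 mL/hr
Time remaining = 125.1241 mL ÷ 4.312652 mL/hr = 29.01326 hr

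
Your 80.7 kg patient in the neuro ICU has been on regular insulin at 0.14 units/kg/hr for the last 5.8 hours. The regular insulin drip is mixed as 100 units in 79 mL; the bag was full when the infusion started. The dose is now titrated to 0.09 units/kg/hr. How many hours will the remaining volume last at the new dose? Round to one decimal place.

Initial rate:
Dose = 0.14 units/kg/hr × 80.7 kg = 11.298 units/hr
Concentration = 100 units ÷ 79 mL = 1.265823 units/mL
Rate = 11.298 units/hr ÷ 1.265823 units/mL = 8.92542 mL/hr
Volume infused so far = 8.92542 mL/hr × 5.8 hr = 51.76744 mL
Volume remaining = 79 − 51.76744 = 27.23256 mL
New rate:
Dose = 0.09 units/kg/hr × 80.7 kg = 7.263 units/hr
Rate = 7.263 units/hr ÷ 1.265823 units/mL = 5.73777 mL/hr
Time remaining = 27.23256 mL ÷ 5.73777 mL/hr = 4.746193 hr

4.7 hours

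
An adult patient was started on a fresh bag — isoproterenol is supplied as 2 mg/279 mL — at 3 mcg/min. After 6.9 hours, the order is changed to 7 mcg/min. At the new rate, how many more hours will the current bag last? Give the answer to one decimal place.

1.8 hours

Initial rate:
3 mcg/min × 60 min/hr = 180 mcg/hr
Concentration = 2 mg ÷ 279 mL = 0.007168459 mg/mL = 7.168459 mcg/mL
Rate = 180 mcg/hr ÷ 7.168459 mcg/mL = 25.11 mL/hr
Volume infused so far = 25.11 mL/hr × 6.9 hr = 173.259 mL
Volume remaining = 279 − 173.259 = 105.741 mL
New rate:
7 mcg/min × 60 min/hr = 420 mcg/hr
Rate = 420 mcg/hr ÷ 7.168459 mcg/mL = 58.59 mL/hr
Time remaining = 105.741 mL ÷ 58.59 mL/hr = 1.804762 hr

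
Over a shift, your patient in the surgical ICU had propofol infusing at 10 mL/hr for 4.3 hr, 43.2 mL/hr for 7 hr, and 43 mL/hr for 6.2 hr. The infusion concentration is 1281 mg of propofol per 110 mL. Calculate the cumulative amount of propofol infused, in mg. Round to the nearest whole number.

7127 mg

Concentration = 1281 mg ÷ 110 mL = 11.64545 mg/mL
Stage 1: 10 mL/hr × 4.3 hr = 43 mL → 43 mL × 11.64545 mg/mL = 500.7545 mg
Stage 2: 43.2 mL/hr × 7 hr = 302.4 mL → 302.4 mL × 11.64545 mg/mL = 3521.585 mg
Stage 3: 43 mL/hr × 6.2 hr = 266.6 mL → 266.6 mL × 11.64545 mg/mL = 3104.678 mg
Total = 500.7545 + 3521.585 + 3104.678 = 7127.018 mg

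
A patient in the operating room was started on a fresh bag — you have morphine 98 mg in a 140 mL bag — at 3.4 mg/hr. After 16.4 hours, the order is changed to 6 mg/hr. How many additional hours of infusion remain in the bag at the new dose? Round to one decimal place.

Initial rate:
Concentration = 98 mg ÷ 140 mL = 0.7 mg/mL
Rate = 3.4 mg/hr ÷ 0.7 mg/mL = 4.857143 mL/hr
Volume infused so far = 4.857143 mL/hr × 16.4 hr = 79.65714 mL
Volume remaining = 140 − 79.65714 = 60.34286 mL
New rate:
Rate = 6 mg/hr ÷ 0.7 mg/mL = 8.571429 mL/hr
Time remaining = 60.34286 mL ÷ 8.571429 mL/hr = 7.04 hr

7.0 hours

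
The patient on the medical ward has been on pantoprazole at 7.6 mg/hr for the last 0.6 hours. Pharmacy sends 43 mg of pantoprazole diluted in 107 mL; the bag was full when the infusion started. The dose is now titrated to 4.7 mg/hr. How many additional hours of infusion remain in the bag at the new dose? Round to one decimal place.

Initial rate:
Concentration = 43 mg ÷ 107 mL = 0.4018692 mg/mL
Rate = 7.6 mg/hr ÷ 0.4018692 mg/mL = 18.91163 mL/hr
Volume infused so far = 18.91163 mL/hr × 0.6 hr = 11.34698 mL
Volume remaining = 107 − 11.34698 = 95.65302 mL
New rate:
Rate = 4.7 mg/hr ÷ 0.4018692 mg/mL = 11.69535 mL/hr
Time remaining = 95.65302 mL ÷ 11.69535 mL/hr = 8.178723 hr

8.2 hours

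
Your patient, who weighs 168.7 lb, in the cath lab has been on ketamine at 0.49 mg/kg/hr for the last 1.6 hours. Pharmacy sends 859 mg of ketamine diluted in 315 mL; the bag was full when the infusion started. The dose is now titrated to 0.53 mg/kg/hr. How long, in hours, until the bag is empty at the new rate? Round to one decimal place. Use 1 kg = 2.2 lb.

19.7 hours

Initial rate:
Weight = 168.7 lb ÷ 2.2 lb/kg = 76.68182 kg
Dose = 0.49 mg/kg/hr × 76.68182 kg = 37.57409 mg/hr
Concentration = 859 mg ÷ 315 mL = 2.726984 mg/mL
Rate = 37.57409 mg/hr ÷ 2.726984 mg/mL = 13.77862 mL/hr
Volume infused so far = 13.77862 mL/hr × 1.6 hr = 22.0458 mL
Volume remaining = 315 − 22.0458 = 292.9542 mL
New rate:
Dose = 0.53 mg/kg/hr × 76.68182 kg = 40.64136 mg/hr
Rate = 40.64136 mg/hr ÷ 2.726984 mg/mL = 14.90341 mL/hr
Time remaining = 292.9542 mL ÷ 14.90341 mL/hr = 19.65686 hr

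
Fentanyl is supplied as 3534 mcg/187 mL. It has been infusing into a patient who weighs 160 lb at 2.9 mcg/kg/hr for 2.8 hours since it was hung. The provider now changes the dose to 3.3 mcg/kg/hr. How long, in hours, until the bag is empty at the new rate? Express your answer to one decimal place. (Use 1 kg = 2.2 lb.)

Initial rate:
Weight = 160 lb ÷ 2.2 lb/kg = 72.72727 kg
Dose = 2.9 mcg/kg/hr × 72.72727 kg = 210.9091 mcg/hr
Concentration = 3534 mcg ÷ 187 mL = 18.8984 mcg/mL
Rate = 210.9091 mcg/hr ÷ 18.8984 mcg/mL = 11.16016 mL/hr
Volume infused so far = 11.16016 mL/hr × 2.8 hr = 31.24844 mL
Volume remaining = 187 − 31.24844 = 155.7516 mL
New rate:
Dose = 3.3 mcg/kg/hr × 72.72727 kg = 240 mcg/hr
Rate = 240 mcg/hr ÷ 18.8984 mcg/mL = 12.69949 mL/hr
Time remaining = 155.7516 mL ÷ 12.69949 mL/hr = 12.26439 hr

12.3 hours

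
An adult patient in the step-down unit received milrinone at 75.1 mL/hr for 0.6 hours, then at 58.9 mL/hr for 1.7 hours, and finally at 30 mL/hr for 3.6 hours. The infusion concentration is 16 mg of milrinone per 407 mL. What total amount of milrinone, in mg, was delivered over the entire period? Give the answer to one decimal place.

10.0 mg

Concentration = 16 mg ÷ 407 mL = 0.03931204 mg/mL
Stage 1: 75.1 mL/hr × 0.6 hr = 45.06 mL → 45.06 mL × 0.03931204 mg/mL = 1.7714 mg
Stage 2: 58.9 mL/hr × 1.7 hr = 100.13 mL → 100.13 mL × 0.03931204 mg/mL = 3.936314 mg
Stage 3: 30 mL/hr × 3.6 hr = 108 mL → 108 mL × 0.03931204 mg/mL = 4.2457 mg
Total = 1.7714 + 3.936314 + 4.2457 = 9.953415 mg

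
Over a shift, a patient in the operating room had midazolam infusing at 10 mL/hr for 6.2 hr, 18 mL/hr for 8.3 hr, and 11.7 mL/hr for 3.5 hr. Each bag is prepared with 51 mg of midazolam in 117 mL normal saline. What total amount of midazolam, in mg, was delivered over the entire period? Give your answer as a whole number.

110 mg

Concentration = 51 mg ÷ 117 mL = 0.4358974 mg/mL
Stage 1: 10 mL/hr × 6.2 hr = 62 mL → 62 mL × 0.4358974 mg/mL = 27.02564 mg
Stage 2: 18 mL/hr × 8.3 hr = 149.4 mL → 149.4 mL × 0.4358974 mg/mL = 65.12308 mg
Stage 3: 11.7 mL/hr × 3.5 hr = 40.95 mL → 40.95 mL × 0.4358974 mg/mL = 17.85 mg
Total = 27.02564 + 65.12308 + 17.85 = 109.9987 mg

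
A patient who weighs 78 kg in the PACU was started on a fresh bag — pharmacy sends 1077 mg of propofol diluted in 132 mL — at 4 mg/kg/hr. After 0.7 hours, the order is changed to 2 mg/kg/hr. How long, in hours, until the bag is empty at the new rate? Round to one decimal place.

5.5 hours

Initial rate:
Dose = 4 mg/kg/hr × 78 kg = 312 mg/hr
Concentration = 1077 mg ÷ 132 mL = 8.159091 mg/mL
Rate = 312 mg/hr ÷ 8.159091 mg/mL = 38.23955 mL/hr
Volume infused so far = 38.23955 mL/hr × 0.7 hr = 26.76769 mL
Volume remaining = 132 − 26.76769 = 105.2323 mL
New rate:
Dose = 2 mg/kg/hr × 78 kg = 156 mg/hr
Rate = 156 mg/hr ÷ 8.159091 mg/mL = 19.11978 mL/hr
Time remaining = 105.2323 mL ÷ 19.11978 mL/hr = 5.503846 hr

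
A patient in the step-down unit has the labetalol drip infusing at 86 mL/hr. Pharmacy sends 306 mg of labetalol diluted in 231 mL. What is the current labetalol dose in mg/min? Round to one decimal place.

1.9 mg/min

Concentration = 306 mg ÷ 231 mL = 1.324675 mg/mL
Drug rate = 86 mL/hr × 1.324675 mg/mL = 113.9221 mg/hr
113.9221 mg/hr ÷ 60 min/hr = 1.898701 mg/min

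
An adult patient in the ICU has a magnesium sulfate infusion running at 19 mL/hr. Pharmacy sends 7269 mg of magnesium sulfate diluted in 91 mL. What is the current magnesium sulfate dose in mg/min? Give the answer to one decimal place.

Concentration = 7269 mg ÷ 91 mL = 79.87912 mg/mL
Drug rate = 19 mL/hr × 79.87912 mg/mL = 1517.703 mg/hr
1517.703 mg/hr ÷ 60 min/hr = 25.29505 mg/min

25.3 mg/min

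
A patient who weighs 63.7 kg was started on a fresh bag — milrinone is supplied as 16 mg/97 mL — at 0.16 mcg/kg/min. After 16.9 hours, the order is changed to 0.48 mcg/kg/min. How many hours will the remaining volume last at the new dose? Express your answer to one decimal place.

3.1 hours

Initial rate:
Dose = 0.16 mcg/kg/min × 63.7 kg = 10.192 mcg/min
10.192 mcg/min × 60 min/hr = 611.52 mcg/hr
Concentration = 16 mg ÷ 97 mL = 0.1649485 mg/mL = 164.9485 mcg/mL
Rate = 611.52 mcg/hr ÷ 164.9485 mcg/mL = 3.70734 mL/hr
Volume infused so far = 3.70734 mL/hr × 16.9 hr = 62.65405 mL
Volume remaining = 97 − 62.65405 = 34.34595 mL
New rate:
Dose = 0.48 mcg/kg/min × 63.7 kg = 30.576 mcg/min
30.576 mcg/min × 60 min/hr = 1834.56 mcg/hr
Rate = 1834.56 mcg/hr ÷ 164.9485 mcg/mL = 11.12202 mL/hr
Time remaining = 34.34595 mL ÷ 11.12202 mL/hr = 3.088104 hr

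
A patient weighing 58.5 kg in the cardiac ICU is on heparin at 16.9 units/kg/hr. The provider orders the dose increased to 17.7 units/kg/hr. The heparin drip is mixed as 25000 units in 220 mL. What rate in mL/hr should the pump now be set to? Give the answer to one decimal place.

Dose = 17.7 units/kg/hr × 58.5 kg = 1035.45 units/hr
Concentration = 25000 units ÷ 220 mL = 113.6364 units/mL
Rate = 1035.45 units/hr ÷ 113.6364 units/mL = 9.11196 mL/hr

9.1 mL/hr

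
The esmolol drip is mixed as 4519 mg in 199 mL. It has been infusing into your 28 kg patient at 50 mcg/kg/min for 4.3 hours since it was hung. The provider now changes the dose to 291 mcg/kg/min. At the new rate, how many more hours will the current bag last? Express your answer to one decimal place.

Initial rate:
Dose = 50 mcg/kg/min × 28 kg = 1400 mcg/min
1400 mcg/min × 60 min/hr = 84000 mcg/hr
Concentration = 4519 mg ÷ 199 mL = 22.70854 mg/mL = 22708.54 mcg/mL
Rate = 84000 mcg/hr ÷ 22708.54 mcg/mL = 3.699048 mL/hr
Volume infused so far = 3.699048 mL/hr × 4.3 hr = 15.90591 mL
Volume remaining = 199 − 15.90591 = 183.0941 mL
New rate:
Dose = 291 mcg/kg/min × 28 kg = 8148 mcg/min
8148 mcg/min × 60 min/hr = 488880 mcg/hr
Rate = 488880 mcg/hr ÷ 22708.54 mcg/mL = 21.52846 mL/hr
Time remaining = 183.0941 mL ÷ 21.52846 mL/hr = 8.504746 hr

8.5 hours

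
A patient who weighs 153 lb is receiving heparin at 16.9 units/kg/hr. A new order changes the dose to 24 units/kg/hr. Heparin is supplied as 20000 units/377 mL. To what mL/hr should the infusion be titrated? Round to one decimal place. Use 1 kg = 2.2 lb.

31.5 mL/hr

Weight = 153 lb ÷ 2.2 lb/kg = 69.54545 kg
Dose = 24 units/kg/hr × 69.54545 kg = 1669.091 units/hr
Concentration = 20000 units ÷ 377 mL = 53.0504 units/mL
Rate = 1669.091 units/hr ÷ 53.0504 units/mL = 31.46236 mL/hr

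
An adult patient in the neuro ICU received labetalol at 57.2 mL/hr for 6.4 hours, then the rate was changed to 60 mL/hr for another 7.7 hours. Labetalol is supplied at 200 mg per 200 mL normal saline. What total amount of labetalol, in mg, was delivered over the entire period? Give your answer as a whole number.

Concentration = 200 mg ÷ 200 mL = 1 mg/mL
Stage 1: 57.2 mL/hr × 6.4 hr = 366.08 mL → 366.08 mL × 1 mg/mL = 366.08 mg
Stage 2: 60 mL/hr × 7.7 hr = 462 mL → 462 mL × 1 mg/mL = 462 mg
Total = 366.08 + 462 = 828.08 mg

828 mg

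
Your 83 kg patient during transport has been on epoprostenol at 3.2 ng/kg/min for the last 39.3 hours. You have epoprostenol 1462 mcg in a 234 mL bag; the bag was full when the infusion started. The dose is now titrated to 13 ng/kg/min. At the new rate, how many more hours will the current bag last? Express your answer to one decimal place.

12.9 hours

Initial rate:
Dose = 3.2 ng/kg/min × 83 kg = 265.6 ng/min
265.6 ng/min × 60 min/hr = 15936 ng/hr
Concentration = 1462 mcg ÷ 234 mL = 6.247863 mcg/mL = 6247.863 ng/mL
Rate = 15936 ng/hr ÷ 6247.863 ng/mL = 2.550632 mL/hr
Volume infused so far = 2.550632 mL/hr × 39.3 hr = 100.2398 mL
Volume remaining = 234 − 100.2398 = 133.7602 mL
New rate:
Dose = 13 ng/kg/min × 83 kg = 1079 ng/min
1079 ng/min × 60 min/hr = 64740 ng/hr
Rate = 64740 ng/hr ÷ 6247.863 ng/mL = 10.36194 mL/hr
Time remaining = 133.7602 mL ÷ 10.36194 mL/hr = 12.90879 hr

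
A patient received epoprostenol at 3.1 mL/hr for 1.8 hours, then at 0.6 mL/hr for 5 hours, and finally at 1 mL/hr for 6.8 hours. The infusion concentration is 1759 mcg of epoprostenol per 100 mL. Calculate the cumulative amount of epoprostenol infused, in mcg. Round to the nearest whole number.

271 mcg

Concentration = 1759 mcg ÷ 100 mL = 17.59 mcg/mL
Stage 1: 3.1 mL/hr × 1.8 hr = 5.58 mL → 5.58 mL × 17.59 mcg/mL = 98.1522 mcg
Stage 2: 0.6 mL/hr × 5 hr = 3 mL → 3 mL × 17.59 mcg/mL = 52.77 mcg
Stage 3: 1 mL/hr × 6.8 hr = 6.8 mL → 6.8 mL × 17.59 mcg/mL = 119.612 mcg
Total = 98.1522 + 52.77 + 119.612 = 270.5342 mcg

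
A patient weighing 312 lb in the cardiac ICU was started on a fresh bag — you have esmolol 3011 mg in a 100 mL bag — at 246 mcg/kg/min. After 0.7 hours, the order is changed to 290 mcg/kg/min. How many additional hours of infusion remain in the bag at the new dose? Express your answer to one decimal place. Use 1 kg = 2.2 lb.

0.6 hours

Initial rate:
Weight = 312 lb ÷ 2.2 lb/kg = 141.8182 kg
Dose = 246 mcg/kg/min × 141.8182 kg = 34887.27 mcg/min
34887.27 mcg/min × 60 min/hr = 2093236 mcg/hr
Concentration = 3011 mg ÷ 100 mL = 30.11 mg/mL = 30110 mcg/mL
Rate = 2093236 mcg/hr ÷ 30110 mcg/mL = 69.51964 mL/hr
Volume infused so far = 69.51964 mL/hr × 0.7 hr = 48.66375 mL
Volume remaining = 100 − 48.66375 = 51.33625 mL
New rate:
Dose = 290 mcg/kg/min × 141.8182 kg = 41127.27 mcg/min
41127.27 mcg/min × 60 min/hr = 2467636 mcg/hr
Rate = 2467636 mcg/hr ÷ 30110 mcg/mL = 81.95405 mL/hr
Time remaining = 51.33625 mL ÷ 81.95405 mL/hr = 0.6264029 hr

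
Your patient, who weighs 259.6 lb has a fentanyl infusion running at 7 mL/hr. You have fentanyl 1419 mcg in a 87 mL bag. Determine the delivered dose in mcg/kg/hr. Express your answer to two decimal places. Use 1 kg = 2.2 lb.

Weight = 259.6 lb ÷ 2.2 lb/kg = 118 kg
Concentration = 1419 mcg ÷ 87 mL = 16.31034 mcg/mL
Drug rate = 7 mL/hr × 16.31034 mcg/mL = 114.1724 mcg/hr
114.1724 mcg/hr ÷ 118 kg = 0.9675628 mcg/kg/hr

0.97 mcg/kg/hr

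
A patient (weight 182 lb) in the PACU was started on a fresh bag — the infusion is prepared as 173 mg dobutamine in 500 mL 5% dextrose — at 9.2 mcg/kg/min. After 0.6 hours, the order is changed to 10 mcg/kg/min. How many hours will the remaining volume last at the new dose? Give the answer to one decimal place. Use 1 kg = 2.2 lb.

Initial rate:
Weight = 182 lb ÷ 2.2 lb/kg = 82.72727 kg
Dose = 9.2 mcg/kg/min × 82.72727 kg = 761.0909 mcg/min
761.0909 mcg/min × 60 min/hr = 45665.45 mcg/hr
Concentration = 173 mg ÷ 500 mL = 0.346 mg/mL = 346 mcg/mL
Rate = 45665.45 mcg/hr ÷ 346 mcg/mL = 131.9811 mL/hr
Volume infused so far = 131.9811 mL/hr × 0.6 hr = 79.18865 mL
Volume remaining = 500 − 79.18865 = 420.8114 mL
New rate:
Dose = 10 mcg/kg/min × 82.72727 kg = 827.2727 mcg/min
827.2727 mcg/min × 60 min/hr = 49636.36 mcg/hr
Rate = 49636.36 mcg/hr ÷ 346 mcg/mL = 143.4577 mL/hr
Time remaining = 420.8114 mL ÷ 143.4577 mL/hr = 2.933348 hr

2.9 hours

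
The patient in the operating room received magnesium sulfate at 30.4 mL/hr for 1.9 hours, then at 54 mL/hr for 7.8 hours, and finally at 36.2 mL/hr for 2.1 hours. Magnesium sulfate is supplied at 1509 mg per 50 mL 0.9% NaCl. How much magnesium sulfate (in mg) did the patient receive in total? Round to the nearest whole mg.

Concentration = 1509 mg ÷ 50 mL = 30.18 mg/mL
Stage 1: 30.4 mL/hr × 1.9 hr = 57.76 mL → 57.76 mL × 30.18 mg/mL = 1743.197 mg
Stage 2: 54 mL/hr × 7.8 hr = 421.2 mL → 421.2 mL × 30.18 mg/mL = 12711.82 mg
Stage 3: 36.2 mL/hr × 2.1 hr = 76.02 mL → 76.02 mL × 30.18 mg/mL = 2294.284 mg
Total = 1743.197 + 12711.82 + 2294.284 = 16749.3 mg

16749 mg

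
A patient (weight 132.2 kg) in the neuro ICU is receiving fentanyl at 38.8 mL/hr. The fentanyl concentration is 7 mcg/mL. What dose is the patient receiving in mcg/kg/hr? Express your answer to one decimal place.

2.1 mcg/kg/hr

Drug rate = 38.8 mL/hr × 7 mcg/mL = 271.6 mcg/hr
271.6 mcg/hr ÷ 132.2 kg = 2.054463 mcg/kg/hr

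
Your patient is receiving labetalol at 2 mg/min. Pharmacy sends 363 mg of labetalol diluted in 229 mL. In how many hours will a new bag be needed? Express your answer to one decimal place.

2 mg/min × 60 min/hr = 120 mg/hr
Concentration = 363 mg ÷ 229 mL = 1.585153 mg/mL
Rate = 120 mg/hr ÷ 1.585153 mg/mL = 75.70248 mL/hr
Duration = 229 mL ÷ 75.70248 mL/hr = 3.025 hr

3.0 hours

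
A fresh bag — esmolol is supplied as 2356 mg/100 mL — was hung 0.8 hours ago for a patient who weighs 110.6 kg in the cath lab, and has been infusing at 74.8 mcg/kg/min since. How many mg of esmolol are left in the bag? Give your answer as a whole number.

Dose = 74.8 mcg/kg/min × 110.6 kg = 8272.88 mcg/min
8272.88 mcg/min × 60 min/hr = 496372.8 mcg/hr
Concentration = 2356 mg ÷ 100 mL = 23.56 mg/mL = 23560 mcg/mL
Rate = 496372.8 mcg/hr ÷ 23560 mcg/mL = 21.06846 mL/hr
Volume infused = 21.06846 mL/hr × 0.8 hr = 16.85476 mL
Volume remaining = 100 − 16.85476 = 83.14524 mL
Drug remaining = 83.14524 mL × 23560 mcg/mL = 1958902 mcg = 1958.902 mg

1959 mg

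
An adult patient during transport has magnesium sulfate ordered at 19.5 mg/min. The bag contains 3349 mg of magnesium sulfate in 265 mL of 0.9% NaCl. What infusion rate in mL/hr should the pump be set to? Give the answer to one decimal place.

92.6 mL/hr

19.5 mg/min × 60 min/hr = 1170 mg/hr
Concentration = 3349 mg ÷ 265 mL = 12.63774 mg/mL
Rate = 1170 mg/hr ÷ 12.63774 mg/mL = 92.57987 mL/hr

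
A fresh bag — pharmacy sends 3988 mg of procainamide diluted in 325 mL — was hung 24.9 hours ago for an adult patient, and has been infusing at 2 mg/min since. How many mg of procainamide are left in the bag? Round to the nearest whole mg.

1000 mg

2 mg/min × 60 min/hr = 120 mg/hr
Concentration = 3988 mg ÷ 325 mL = 12.27077 mg/mL
Rate = 120 mg/hr ÷ 12.27077 mg/mL = 9.779338 mL/hr
Volume infused = 9.779338 mL/hr × 24.9 hr = 243.5055 mL
Volume remaining = 325 − 243.5055 = 81.49448 mL
Drug remaining = 81.49448 mL × 12.27077 mg/mL = 1000 mg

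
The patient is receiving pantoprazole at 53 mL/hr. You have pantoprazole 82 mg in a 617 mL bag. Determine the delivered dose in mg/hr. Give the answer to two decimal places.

Concentration = 82 mg ÷ 617 mL = 0.1329011 mg/mL
Drug rate = 53 mL/hr × 0.1329011 mg/mL = 7.04376 mg/hr

7.04 mg/hr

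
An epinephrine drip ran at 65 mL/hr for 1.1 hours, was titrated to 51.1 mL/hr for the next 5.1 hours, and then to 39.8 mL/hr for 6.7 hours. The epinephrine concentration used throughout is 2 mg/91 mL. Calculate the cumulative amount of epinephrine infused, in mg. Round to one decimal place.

13.2 mg

Concentration = 2 mg ÷ 91 mL = 0.02197802 mg/mL
Stage 1: 65 mL/hr × 1.1 hr = 71.5 mL → 71.5 mL × 0.02197802 mg/mL = 1.571429 mg
Stage 2: 51.1 mL/hr × 5.1 hr = 260.61 mL → 260.61 mL × 0.02197802 mg/mL = 5.727692 mg
Stage 3: 39.8 mL/hr × 6.7 hr = 266.66 mL → 266.66 mL × 0.02197802 mg/mL = 5.860659 mg
Total = 1.571429 + 5.727692 + 5.860659 = 13.15978 mg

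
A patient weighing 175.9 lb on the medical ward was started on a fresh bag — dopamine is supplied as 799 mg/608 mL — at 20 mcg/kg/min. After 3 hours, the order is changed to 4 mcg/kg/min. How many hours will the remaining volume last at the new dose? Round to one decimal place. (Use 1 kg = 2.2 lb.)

26.6 hours

Initial rate:
Weight = 175.9 lb ÷ 2.2 lb/kg = 79.95455 kg
Dose = 20 mcg/kg/min × 79.95455 kg = 1599.091 mcg/min
1599.091 mcg/min × 60 min/hr = 95945.45 mcg/hr
Concentration = 799 mg ÷ 608 mL = 1.314145 mg/mL = 1314.145 mcg/mL
Rate = 95945.45 mcg/hr ÷ 1314.145 mcg/mL = 73.00981 mL/hr
Volume infused so far = 73.00981 mL/hr × 3 hr = 219.0294 mL
Volume remaining = 608 − 219.0294 = 388.9706 mL
New rate:
Dose = 4 mcg/kg/min × 79.95455 kg = 319.8182 mcg/min
319.8182 mcg/min × 60 min/hr = 19189.09 mcg/hr
Rate = 19189.09 mcg/hr ÷ 1314.145 mcg/mL = 14.60196 mL/hr
Time remaining = 388.9706 mL ÷ 14.60196 mL/hr = 26.63824 hr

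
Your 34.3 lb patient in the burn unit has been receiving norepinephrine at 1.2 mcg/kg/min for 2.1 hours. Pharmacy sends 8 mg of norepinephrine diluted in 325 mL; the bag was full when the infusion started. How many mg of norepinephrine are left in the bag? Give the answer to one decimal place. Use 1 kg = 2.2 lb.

5.6 mg

Weight = 34.3 lb ÷ 2.2 lb/kg = 15.59091 kg
Dose = 1.2 mcg/kg/min × 15.59091 kg = 18.70909 mcg/min
18.70909 mcg/min × 60 min/hr = 1122.545 mcg/hr
Concentration = 8 mg ÷ 325 mL = 0.02461538 mg/mL = 24.61538 mcg/mL
Rate = 1122.545 mcg/hr ÷ 24.61538 mcg/mL = 45.60341 mL/hr
Volume infused = 45.60341 mL/hr × 2.1 hr = 95.76716 mL
Volume remaining = 325 − 95.76716 = 229.2328 mL
Drug remaining = 229.2328 mL × 24.61538 mcg/mL = 5642.655 mcg = 5.642655 mg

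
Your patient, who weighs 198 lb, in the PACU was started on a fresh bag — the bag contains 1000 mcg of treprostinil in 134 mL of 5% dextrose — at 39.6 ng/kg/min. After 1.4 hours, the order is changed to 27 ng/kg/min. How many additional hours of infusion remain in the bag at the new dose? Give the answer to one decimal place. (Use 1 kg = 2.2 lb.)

Initial rate:
Weight = 198 lb ÷ 2.2 lb/kg = 90 kg
Dose = 39.6 ng/kg/min × 90 kg = 3564 ng/min
3564 ng/min × 60 min/hr = 213840 ng/hr
Concentration = 1000 mcg ÷ 134 mL = 7.462687 mcg/mL = 7462.687 ng/mL
Rate = 213840 ng/hr ÷ 7462.687 ng/mL = 28.65456 mL/hr
Volume infused so far = 28.65456 mL/hr × 1.4 hr = 40.11638 mL
Volume remaining = 134 − 40.11638 = 93.88362 mL
New rate:
Dose = 27 ng/kg/min × 90 kg = 2430 ng/min
2430 ng/min × 60 min/hr = 145800 ng/hr
Rate = 145800 ng/hr ÷ 7462.687 ng/mL = 19.5372 mL/hr
Time remaining = 93.88362 mL ÷ 19.5372 mL/hr = 4.805377 hr

4.8 hours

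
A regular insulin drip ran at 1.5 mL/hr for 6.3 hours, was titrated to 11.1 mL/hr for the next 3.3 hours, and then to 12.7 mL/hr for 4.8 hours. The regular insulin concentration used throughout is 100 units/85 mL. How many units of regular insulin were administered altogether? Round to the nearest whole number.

126 units

Concentration = 100 units ÷ 85 mL = 1.176471 units/mL
Stage 1: 1.5 mL/hr × 6.3 hr = 9.45 mL → 9.45 mL × 1.176471 units/mL = 11.11765 units
Stage 2: 11.1 mL/hr × 3.3 hr = 36.63 mL → 36.63 mL × 1.176471 units/mL = 43.09412 units
Stage 3: 12.7 mL/hr × 4.8 hr = 60.96 mL → 60.96 mL × 1.176471 units/mL = 71.71765 units
Total = 11.11765 + 43.09412 + 71.71765 = 125.9294 units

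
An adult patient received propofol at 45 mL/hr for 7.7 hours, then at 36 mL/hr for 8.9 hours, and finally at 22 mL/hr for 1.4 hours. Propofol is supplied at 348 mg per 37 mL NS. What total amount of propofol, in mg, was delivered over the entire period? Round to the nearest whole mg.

6562 mg

Concentration = 348 mg ÷ 37 mL = 9.405405 mg/mL
Stage 1: 45 mL/hr × 7.7 hr = 346.5 mL → 346.5 mL × 9.405405 mg/mL = 3258.973 mg
Stage 2: 36 mL/hr × 8.9 hr = 320.4 mL → 320.4 mL × 9.405405 mg/mL = 3013.492 mg
Stage 3: 22 mL/hr × 1.4 hr = 30.8 mL → 30.8 mL × 9.405405 mg/mL = 289.6865 mg
Total = 3258.973 + 3013.492 + 289.6865 = 6562.151 mg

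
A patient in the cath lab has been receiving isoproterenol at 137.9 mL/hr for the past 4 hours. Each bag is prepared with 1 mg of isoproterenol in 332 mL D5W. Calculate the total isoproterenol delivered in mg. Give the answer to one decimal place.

Concentration = 1 mg ÷ 332 mL = 0.003012048 mg/mL = 3.012048 mcg/mL
Drug rate = 137.9 mL/hr × 3.012048 mcg/mL = 415.3614 mcg/hr
Total = 415.3614 mcg/hr × 4 hr = 1661.446 mcg = 1.661446 mg

1.7 mg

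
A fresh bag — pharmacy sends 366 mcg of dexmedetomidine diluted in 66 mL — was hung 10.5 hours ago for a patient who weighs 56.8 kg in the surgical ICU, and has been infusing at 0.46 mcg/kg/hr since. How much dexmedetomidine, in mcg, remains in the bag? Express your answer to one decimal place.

Dose = 0.46 mcg/kg/hr × 56.8 kg = 26.128 mcg/hr
Concentration = 366 mcg ÷ 66 mL = 5.545455 mcg/mL
Rate = 26.128 mcg/hr ÷ 5.545455 mcg/mL = 4.711607 mL/hr
Volume infused = 4.711607 mL/hr × 10.5 hr = 49.47187 mL
Volume remaining = 66 − 49.47187 = 16.52813 mL
Drug remaining = 16.52813 mL × 5.545455 mcg/mL = 91.656 mcg

91.7 mcg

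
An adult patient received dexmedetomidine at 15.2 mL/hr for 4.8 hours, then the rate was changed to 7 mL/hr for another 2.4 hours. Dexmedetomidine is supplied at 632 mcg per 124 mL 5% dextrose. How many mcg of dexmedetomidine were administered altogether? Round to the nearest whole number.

Concentration = 632 mcg ÷ 124 mL = 5.096774 mcg/mL
Stage 1: 15.2 mL/hr × 4.8 hr = 72.96 mL → 72.96 mL × 5.096774 mcg/mL = 371.8606 mcg
Stage 2: 7 mL/hr × 2.4 hr = 16.8 mL → 16.8 mL × 5.096774 mcg/mL = 85.62581 mcg
Total = 371.8606 + 85.62581 = 457.4865 mcg

457 mcg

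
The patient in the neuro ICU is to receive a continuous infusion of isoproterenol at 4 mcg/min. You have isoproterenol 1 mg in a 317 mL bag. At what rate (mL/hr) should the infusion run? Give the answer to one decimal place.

4 mcg/min × 60 min/hr = 240 mcg/hr
Concentration = 1 mg ÷ 317 mL = 0.003154574 mg/mL = 3.154574 mcg/mL
Rate = 240 mcg/hr ÷ 3.154574 mcg/mL = 76.08 mL/hr

76.1 mL/hr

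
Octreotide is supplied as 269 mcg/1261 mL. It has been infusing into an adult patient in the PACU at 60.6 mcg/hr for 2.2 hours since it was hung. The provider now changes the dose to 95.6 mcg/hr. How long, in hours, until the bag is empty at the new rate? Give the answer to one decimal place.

1.4 hours

Initial rate:
Concentration = 269 mcg ÷ 1261 mL = 0.2133228 mcg/mL
Rate = 60.6 mcg/hr ÷ 0.2133228 mcg/mL = 284.0766 mL/hr
Volume infused so far = 284.0766 mL/hr × 2.2 hr = 624.9685 mL
Volume remaining = 1261 − 624.9685 = 636.0315 mL
New rate:
Rate = 95.6 mcg/hr ÷ 0.2133228 mcg/mL = 448.1472 mL/hr
Time remaining = 636.0315 mL ÷ 448.1472 mL/hr = 1.419247 hr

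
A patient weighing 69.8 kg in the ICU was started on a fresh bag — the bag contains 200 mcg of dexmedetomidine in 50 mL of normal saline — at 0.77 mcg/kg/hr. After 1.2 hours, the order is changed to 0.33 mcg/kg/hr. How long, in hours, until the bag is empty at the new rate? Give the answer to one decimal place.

5.9 hours

Initial rate:
Dose = 0.77 mcg/kg/hr × 69.8 kg = 53.746 mcg/hr
Concentration = 200 mcg ÷ 50 mL = 4 mcg/mL
Rate = 53.746 mcg/hr ÷ 4 mcg/mL = 13.4365 mL/hr
Volume infused so far = 13.4365 mL/hr × 1.2 hr = 16.1238 mL
Volume remaining = 50 − 16.1238 = 33.8762 mL
New rate:
Dose = 0.33 mcg/kg/hr × 69.8 kg = 23.034 mcg/hr
Rate = 23.034 mcg/hr ÷ 4 mcg/mL = 5.7585 mL/hr
Time remaining = 33.8762 mL ÷ 5.7585 mL/hr = 5.882817 hr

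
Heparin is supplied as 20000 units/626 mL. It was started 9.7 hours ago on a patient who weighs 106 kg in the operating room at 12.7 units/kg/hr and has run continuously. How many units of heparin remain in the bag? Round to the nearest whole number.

Dose = 12.7 units/kg/hr × 106 kg = 1346.2 units/hr
Concentration = 20000 units ÷ 626 mL = 31.94888 units/mL
Rate = 1346.2 units/hr ÷ 31.94888 units/mL = 42.13606 mL/hr
Volume infused = 42.13606 mL/hr × 9.7 hr = 408.7198 mL
Volume remaining = 626 − 408.7198 = 217.2802 mL
Drug remaining = 217.2802 mL × 31.94888 units/mL = 6941.86 units

6942 units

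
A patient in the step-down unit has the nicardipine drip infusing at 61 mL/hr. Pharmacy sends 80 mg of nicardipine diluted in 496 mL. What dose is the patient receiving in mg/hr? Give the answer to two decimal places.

Concentration = 80 mg ÷ 496 mL = 0.1612903 mg/mL
Drug rate = 61 mL/hr × 0.1612903 mg/mL = 9.83871 mg/hr

9.84 mg/hr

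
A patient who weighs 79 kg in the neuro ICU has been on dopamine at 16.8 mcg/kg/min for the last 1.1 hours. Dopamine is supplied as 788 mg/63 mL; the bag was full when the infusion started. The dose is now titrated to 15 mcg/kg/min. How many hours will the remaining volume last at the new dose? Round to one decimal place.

9.9 hours

Initial rate:
Dose = 16.8 mcg/kg/min × 79 kg = 1327.2 mcg/min
1327.2 mcg/min × 60 min/hr = 79632 mcg/hr
Concentration = 788 mg ÷ 63 mL = 12.50794 mg/mL = 12507.94 mcg/mL
Rate = 79632 mcg/hr ÷ 12507.94 mcg/mL = 6.366518 mL/hr
Volume infused so far = 6.366518 mL/hr × 1.1 hr = 7.00317 mL
Volume remaining = 63 − 7.00317 = 55.99683 mL
New rate:
Dose = 15 mcg/kg/min × 79 kg = 1185 mcg/min
1185 mcg/min × 60 min/hr = 71100 mcg/hr
Rate = 71100 mcg/hr ÷ 12507.94 mcg/mL = 5.684391 mL/hr
Time remaining = 55.99683 mL ÷ 5.684391 mL/hr = 9.850982 hr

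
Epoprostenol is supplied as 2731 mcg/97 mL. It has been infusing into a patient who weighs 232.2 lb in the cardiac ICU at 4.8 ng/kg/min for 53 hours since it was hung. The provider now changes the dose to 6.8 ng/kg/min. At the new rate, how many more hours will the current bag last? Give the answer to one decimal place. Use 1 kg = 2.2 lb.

Initial rate:
Weight = 232.2 lb ÷ 2.2 lb/kg = 105.5455 kg
Dose = 4.8 ng/kg/min × 105.5455 kg = 506.6182 ng/min
506.6182 ng/min × 60 min/hr = 30397.09 ng/hr
Concentration = 2731 mcg ÷ 97 mL = 28.15464 mcg/mL = 28154.64 ng/mL
Rate = 30397.09 ng/hr ÷ 28154.64 ng/mL = 1.079648 mL/hr
Volume infused so far = 1.079648 mL/hr × 53 hr = 57.22133 mL
Volume remaining = 97 − 57.22133 = 39.77867 mL
New rate:
Dose = 6.8 ng/kg/min × 105.5455 kg = 717.7091 ng/min
717.7091 ng/min × 60 min/hr = 43062.55 ng/hr
Rate = 43062.55 ng/hr ÷ 28154.64 ng/mL = 1.529501 mL/hr
Time remaining = 39.77867 mL ÷ 1.529501 mL/hr = 26.00762 hr

26.0 hours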